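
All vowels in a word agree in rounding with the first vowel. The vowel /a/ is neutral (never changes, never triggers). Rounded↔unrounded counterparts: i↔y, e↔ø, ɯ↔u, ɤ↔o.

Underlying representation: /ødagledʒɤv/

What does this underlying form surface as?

/e/ harmonizes with /ø/ ([+round]) → [ø]
/ɤ/ harmonizes with /ø/ ([+round]) → [o]

[ødaglødʒov]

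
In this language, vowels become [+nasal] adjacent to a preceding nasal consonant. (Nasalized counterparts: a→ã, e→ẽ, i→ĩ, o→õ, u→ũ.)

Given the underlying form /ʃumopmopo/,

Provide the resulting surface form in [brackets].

/o/ after nasal /m/ → [õ]
/o/ after nasal /m/ → [õ]

[ʃumõpmõpo]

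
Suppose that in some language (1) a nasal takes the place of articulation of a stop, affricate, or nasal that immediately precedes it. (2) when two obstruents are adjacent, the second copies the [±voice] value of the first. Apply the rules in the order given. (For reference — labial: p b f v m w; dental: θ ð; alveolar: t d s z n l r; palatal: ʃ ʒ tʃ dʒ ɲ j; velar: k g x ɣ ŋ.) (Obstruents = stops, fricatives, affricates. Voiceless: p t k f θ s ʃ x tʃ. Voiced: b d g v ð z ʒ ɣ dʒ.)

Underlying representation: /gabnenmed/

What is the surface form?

[gabmenned]

Rule 1: /n/ after /b/ (labial) → [m]
Rule 1: /m/ after /n/ (alveolar) → [n]
After rule 1: gabmenned
Rule 2: no segment meets the rule's conditions; no change.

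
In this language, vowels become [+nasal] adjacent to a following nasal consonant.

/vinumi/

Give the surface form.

/i/ before nasal /n/ → [ĩ]
/u/ before nasal /m/ → [ũ]

[vĩnũmi]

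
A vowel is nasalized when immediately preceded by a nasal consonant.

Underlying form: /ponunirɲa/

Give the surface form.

[ponũnĩrɲã]

/u/ after nasal /n/ → [ũ]
/i/ after nasal /n/ → [ĩ]
/a/ after nasal /ɲ/ → [ã]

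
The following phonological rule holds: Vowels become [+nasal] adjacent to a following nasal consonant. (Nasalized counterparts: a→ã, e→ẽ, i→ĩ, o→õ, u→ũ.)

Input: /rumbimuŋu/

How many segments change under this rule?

3

/u/ before nasal /m/ → [ũ]
/i/ before nasal /m/ → [ĩ]
/u/ before nasal /ŋ/ → [ũ]
3 segments change.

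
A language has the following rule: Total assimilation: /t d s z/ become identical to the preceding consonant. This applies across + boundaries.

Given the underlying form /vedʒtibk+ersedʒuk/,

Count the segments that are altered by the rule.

/t/ after /dʒ/ → [dʒ] (total assimilation)
/s/ after /r/ → [r] (total assimilation)
2 segments change.

2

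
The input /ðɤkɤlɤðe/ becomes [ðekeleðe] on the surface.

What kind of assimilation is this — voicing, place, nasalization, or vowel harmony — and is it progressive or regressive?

vowel harmony, regressive

/ɤ/→[e] /ɤ/→[e] /ɤ/→[e].
Vowels agree with the last vowel, so the harmony is regressive.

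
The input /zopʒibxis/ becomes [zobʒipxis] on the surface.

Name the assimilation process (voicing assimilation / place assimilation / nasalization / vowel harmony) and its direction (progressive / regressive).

voicing assimilation, regressive

/p/→[b] /b/→[p].
Each target copies a feature from the following segment, so the direction is regressive.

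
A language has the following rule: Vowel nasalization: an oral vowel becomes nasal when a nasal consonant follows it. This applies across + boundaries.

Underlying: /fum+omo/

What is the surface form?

[fũm+õmo]

/u/ before nasal /m/ → [ũ]
/o/ before nasal /m/ → [õ]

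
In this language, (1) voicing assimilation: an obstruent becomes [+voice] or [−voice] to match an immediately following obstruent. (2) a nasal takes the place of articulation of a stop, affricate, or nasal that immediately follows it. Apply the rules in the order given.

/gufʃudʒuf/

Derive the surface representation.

Rule 1: no segment meets the rule's conditions; no change.
After rule 1: gufʃudʒuf
Rule 2: no segment meets the rule's conditions; no change.

[gufʃudʒuf]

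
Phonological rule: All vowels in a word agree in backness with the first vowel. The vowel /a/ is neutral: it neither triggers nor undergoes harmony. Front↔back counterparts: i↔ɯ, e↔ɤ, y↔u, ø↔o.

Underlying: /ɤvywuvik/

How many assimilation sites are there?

2

/y/ harmonizes with /ɤ/ ([+back]) → [u]
/i/ harmonizes with /ɤ/ ([+back]) → [ɯ]
2 segments change.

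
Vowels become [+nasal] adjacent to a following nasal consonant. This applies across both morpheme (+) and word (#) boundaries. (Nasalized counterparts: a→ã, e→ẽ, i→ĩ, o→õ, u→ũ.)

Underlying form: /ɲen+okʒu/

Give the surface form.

[ɲẽn+okʒu]

/e/ before nasal /n/ → [ẽ]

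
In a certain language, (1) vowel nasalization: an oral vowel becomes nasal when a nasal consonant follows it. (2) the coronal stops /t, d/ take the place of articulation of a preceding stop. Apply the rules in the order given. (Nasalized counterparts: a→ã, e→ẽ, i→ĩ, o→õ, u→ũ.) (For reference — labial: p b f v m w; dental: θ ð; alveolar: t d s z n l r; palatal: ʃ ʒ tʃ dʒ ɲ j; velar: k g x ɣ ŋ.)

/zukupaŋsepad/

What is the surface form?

[zukupãŋsepad]

Rule 1: /a/ before nasal /ŋ/ → [ã]
After rule 1: zukupãŋsepad
Rule 2: no segment meets the rule's conditions; no change.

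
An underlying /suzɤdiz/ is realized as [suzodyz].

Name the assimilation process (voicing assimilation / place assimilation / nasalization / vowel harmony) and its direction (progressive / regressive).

/ɤ/→[o] /i/→[y].
Vowels agree with the first vowel, so the harmony is progressive.

vowel harmony, progressive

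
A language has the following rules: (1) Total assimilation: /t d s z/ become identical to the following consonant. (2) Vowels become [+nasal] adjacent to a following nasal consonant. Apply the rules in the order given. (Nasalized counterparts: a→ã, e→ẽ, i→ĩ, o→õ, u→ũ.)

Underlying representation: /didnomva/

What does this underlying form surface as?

Rule 1: /d/ before /n/ → [n] (total assimilation)
After rule 1: dinnomva
Rule 2: /i/ before nasal /n/ → [ĩ]
Rule 2: /o/ before nasal /m/ → [õ]

[dĩnnõmva]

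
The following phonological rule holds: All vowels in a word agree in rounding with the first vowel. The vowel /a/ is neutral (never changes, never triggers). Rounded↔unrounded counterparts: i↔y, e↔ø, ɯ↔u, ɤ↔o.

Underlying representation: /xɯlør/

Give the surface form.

/ø/ harmonizes with /ɯ/ ([-round]) → [e]

[xɯler]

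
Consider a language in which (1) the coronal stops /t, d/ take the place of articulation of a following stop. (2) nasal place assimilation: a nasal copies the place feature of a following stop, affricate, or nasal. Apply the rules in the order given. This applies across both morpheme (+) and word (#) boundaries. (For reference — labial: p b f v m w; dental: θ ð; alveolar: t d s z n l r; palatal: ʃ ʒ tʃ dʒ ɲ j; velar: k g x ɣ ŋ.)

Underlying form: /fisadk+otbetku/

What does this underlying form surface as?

Rule 1: /d/ before /k/ (velar) → [g]
Rule 1: /t/ before /b/ (labial) → [p]
Rule 1: /t/ before /k/ (velar) → [k]
After rule 1: fisagk+opbekku
Rule 2: no segment meets the rule's conditions; no change.

[fisagk+opbekku]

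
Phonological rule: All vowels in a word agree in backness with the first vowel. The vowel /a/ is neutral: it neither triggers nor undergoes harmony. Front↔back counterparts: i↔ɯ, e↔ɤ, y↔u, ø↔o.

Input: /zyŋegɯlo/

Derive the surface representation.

[zyŋegilø]

/ɯ/ harmonizes with /y/ ([-back]) → [i]
/o/ harmonizes with /y/ ([-back]) → [ø]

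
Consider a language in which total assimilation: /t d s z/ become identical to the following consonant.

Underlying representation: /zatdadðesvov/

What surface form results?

[zaddaððevvov]

/t/ before /d/ → [d] (total assimilation)
/d/ before /ð/ → [ð] (total assimilation)
/s/ before /v/ → [v] (total assimilation)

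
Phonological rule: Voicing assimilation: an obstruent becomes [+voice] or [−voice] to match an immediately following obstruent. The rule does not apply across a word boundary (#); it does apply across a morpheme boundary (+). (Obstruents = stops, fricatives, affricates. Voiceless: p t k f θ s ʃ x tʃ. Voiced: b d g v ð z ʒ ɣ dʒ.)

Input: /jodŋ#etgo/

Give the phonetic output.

/t/ before /g/ (voiced) → [d]

[jodŋ#edgo]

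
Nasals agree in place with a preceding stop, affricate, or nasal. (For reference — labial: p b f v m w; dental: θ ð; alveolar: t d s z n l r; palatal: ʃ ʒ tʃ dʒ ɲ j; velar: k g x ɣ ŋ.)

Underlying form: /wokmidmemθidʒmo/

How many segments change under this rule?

3

/m/ after /k/ (velar) → [ŋ]
/m/ after /d/ (alveolar) → [n]
/m/ after /dʒ/ (palatal) → [ɲ]
3 segments change.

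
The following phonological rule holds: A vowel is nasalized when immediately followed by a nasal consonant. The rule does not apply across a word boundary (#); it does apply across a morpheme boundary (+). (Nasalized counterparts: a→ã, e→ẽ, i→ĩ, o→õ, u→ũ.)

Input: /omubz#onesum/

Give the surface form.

[õmubz#õnesũm]

/o/ before nasal /m/ → [õ]
/o/ before nasal /n/ → [õ]
/u/ before nasal /m/ → [ũ]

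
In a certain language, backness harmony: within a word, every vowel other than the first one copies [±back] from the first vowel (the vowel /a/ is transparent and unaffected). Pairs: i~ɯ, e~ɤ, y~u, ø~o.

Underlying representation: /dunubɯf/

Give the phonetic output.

[dunubɯf]

no segment meets the rule's conditions; no change.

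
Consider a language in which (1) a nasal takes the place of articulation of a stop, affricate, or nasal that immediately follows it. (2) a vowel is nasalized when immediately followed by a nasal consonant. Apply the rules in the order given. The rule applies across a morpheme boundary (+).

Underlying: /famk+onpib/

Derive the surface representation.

Rule 1: /m/ before /k/ (velar) → [ŋ]
Rule 1: /n/ before /p/ (labial) → [m]
After rule 1: faŋk+ompib
Rule 2: /a/ before nasal /ŋ/ → [ã]
Rule 2: /o/ before nasal /m/ → [õ]

[fãŋk+õmpib]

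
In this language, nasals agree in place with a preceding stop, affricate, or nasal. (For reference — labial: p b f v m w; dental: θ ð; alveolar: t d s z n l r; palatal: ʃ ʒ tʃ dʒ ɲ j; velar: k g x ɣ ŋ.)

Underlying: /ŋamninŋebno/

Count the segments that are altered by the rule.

3

/n/ after /m/ (labial) → [m]
/ŋ/ after /n/ (alveolar) → [n]
/n/ after /b/ (labial) → [m]
3 segments change.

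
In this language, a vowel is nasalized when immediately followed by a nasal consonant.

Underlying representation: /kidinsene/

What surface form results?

/i/ before nasal /n/ → [ĩ]
/e/ before nasal /n/ → [ẽ]

[kidĩnsẽne]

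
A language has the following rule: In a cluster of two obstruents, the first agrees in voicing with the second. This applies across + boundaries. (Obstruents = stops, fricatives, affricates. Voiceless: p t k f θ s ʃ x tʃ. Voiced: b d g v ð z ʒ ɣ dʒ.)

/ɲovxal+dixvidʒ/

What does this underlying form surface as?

[ɲofxal+diɣvidʒ]

/v/ before /x/ (voiceless) → [f]
/x/ before /v/ (voiced) → [ɣ]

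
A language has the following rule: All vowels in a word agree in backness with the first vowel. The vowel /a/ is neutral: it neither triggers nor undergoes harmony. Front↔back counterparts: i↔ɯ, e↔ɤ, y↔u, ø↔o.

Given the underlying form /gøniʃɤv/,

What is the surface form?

/ɤ/ harmonizes with /ø/ ([-back]) → [e]

[gøniʃev]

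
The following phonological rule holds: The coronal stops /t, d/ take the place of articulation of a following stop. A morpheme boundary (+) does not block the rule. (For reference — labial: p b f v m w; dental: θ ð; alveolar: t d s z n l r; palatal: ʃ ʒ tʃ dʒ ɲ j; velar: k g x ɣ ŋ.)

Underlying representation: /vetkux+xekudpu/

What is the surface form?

[vekkux+xekubpu]

/t/ before /k/ (velar) → [k]
/d/ before /p/ (labial) → [b]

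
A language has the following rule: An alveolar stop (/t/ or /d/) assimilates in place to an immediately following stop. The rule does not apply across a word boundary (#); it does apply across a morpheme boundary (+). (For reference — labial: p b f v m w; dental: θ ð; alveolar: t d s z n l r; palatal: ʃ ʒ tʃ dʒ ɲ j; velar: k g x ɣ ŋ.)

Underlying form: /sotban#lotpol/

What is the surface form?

[sopban#loppol]

/t/ before /b/ (labial) → [p]
/t/ before /p/ (labial) → [p]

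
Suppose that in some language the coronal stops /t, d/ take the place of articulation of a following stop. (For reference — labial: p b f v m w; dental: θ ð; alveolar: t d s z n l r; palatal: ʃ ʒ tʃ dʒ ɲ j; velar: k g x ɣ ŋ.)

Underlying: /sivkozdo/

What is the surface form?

no segment meets the rule's conditions; no change.

[sivkozdo]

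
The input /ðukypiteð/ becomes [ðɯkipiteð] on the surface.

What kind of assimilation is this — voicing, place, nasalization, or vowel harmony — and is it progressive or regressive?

/u/→[ɯ] /y/→[i].
Vowels agree with the last vowel, so the harmony is regressive.

vowel harmony, regressive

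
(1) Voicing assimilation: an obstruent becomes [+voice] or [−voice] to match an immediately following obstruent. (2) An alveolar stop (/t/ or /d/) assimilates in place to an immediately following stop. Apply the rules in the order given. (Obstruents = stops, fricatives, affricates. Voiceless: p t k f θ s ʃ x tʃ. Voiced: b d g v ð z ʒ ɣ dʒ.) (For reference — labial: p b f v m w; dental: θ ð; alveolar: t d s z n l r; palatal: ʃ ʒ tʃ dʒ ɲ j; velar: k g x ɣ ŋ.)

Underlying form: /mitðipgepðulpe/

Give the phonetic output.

Rule 1: /t/ before /ð/ (voiced) → [d]
Rule 1: /p/ before /g/ (voiced) → [b]
Rule 1: /p/ before /ð/ (voiced) → [b]
After rule 1: midðibgebðulpe
Rule 2: no segment meets the rule's conditions; no change.

[midðibgebðulpe]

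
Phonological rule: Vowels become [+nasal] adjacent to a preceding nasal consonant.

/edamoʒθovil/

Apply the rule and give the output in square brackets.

/o/ after nasal /m/ → [õ]

[edamõʒθovil]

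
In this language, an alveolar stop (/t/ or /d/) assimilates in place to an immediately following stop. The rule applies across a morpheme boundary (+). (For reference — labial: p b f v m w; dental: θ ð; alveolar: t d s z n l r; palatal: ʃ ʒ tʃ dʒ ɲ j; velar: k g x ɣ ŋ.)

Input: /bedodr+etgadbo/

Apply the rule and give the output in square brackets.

[bedodr+ekgabbo]

/t/ before /g/ (velar) → [k]
/d/ before /b/ (labial) → [b]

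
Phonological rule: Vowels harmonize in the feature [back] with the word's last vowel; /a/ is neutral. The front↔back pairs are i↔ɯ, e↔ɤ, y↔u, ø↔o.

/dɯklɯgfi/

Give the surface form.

/ɯ/ harmonizes with /i/ ([-back]) → [i]
/ɯ/ harmonizes with /i/ ([-back]) → [i]

[dikligfi]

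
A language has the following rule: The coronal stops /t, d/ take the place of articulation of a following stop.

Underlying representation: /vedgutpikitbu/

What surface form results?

[vegguppikipbu]

/d/ before /g/ (velar) → [g]
/t/ before /p/ (labial) → [p]
/t/ before /b/ (labial) → [p]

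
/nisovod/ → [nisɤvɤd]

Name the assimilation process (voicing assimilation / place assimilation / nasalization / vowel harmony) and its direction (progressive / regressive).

/o/→[ɤ] /o/→[ɤ].
Vowels agree with the first vowel, so the harmony is progressive.

vowel harmony, progressive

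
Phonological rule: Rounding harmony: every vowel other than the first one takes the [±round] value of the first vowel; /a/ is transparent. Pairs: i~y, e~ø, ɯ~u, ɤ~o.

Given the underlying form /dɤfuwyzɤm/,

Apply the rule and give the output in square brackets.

/u/ harmonizes with /ɤ/ ([-round]) → [ɯ]
/y/ harmonizes with /ɤ/ ([-round]) → [i]

[dɤfɯwizɤm]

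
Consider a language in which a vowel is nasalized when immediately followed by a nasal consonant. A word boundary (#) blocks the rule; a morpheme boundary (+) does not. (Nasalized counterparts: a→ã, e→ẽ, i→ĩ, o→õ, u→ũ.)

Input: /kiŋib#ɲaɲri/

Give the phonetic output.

/i/ before nasal /ŋ/ → [ĩ]
/a/ before nasal /ɲ/ → [ã]

[kĩŋib#ɲãɲri]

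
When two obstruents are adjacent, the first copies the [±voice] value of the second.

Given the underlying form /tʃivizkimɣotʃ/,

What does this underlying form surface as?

[tʃiviskimɣotʃ]

/z/ before /k/ (voiceless) → [s]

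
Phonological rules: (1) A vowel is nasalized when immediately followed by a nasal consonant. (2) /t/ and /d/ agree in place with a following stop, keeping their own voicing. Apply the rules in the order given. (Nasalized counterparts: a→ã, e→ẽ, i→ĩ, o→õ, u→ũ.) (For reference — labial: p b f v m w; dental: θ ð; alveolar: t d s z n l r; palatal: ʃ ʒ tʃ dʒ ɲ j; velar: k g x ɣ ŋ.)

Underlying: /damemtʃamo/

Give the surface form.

[dãmẽmtʃãmo]

Rule 1: /a/ before nasal /m/ → [ã]
Rule 1: /e/ before nasal /m/ → [ẽ]
Rule 1: /a/ before nasal /m/ → [ã]
After rule 1: dãmẽmtʃãmo
Rule 2: no segment meets the rule's conditions; no change.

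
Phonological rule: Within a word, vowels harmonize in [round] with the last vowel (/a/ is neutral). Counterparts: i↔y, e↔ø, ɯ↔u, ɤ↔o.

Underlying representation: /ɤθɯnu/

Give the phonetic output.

/ɤ/ harmonizes with /u/ ([+round]) → [o]
/ɯ/ harmonizes with /u/ ([+round]) → [u]

[oθunu]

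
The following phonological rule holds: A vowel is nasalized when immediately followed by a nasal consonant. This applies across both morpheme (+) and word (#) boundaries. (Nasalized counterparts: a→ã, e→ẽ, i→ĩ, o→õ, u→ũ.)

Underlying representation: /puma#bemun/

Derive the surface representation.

[pũma#bẽmũn]

/u/ before nasal /m/ → [ũ]
/e/ before nasal /m/ → [ẽ]
/u/ before nasal /n/ → [ũ]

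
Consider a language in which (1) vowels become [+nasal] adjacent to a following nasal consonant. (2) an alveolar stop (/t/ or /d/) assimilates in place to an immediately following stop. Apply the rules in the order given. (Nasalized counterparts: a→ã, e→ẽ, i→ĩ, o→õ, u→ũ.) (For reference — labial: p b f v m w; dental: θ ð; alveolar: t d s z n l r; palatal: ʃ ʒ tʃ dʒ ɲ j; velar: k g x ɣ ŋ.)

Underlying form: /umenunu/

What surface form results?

Rule 1: /u/ before nasal /m/ → [ũ]
Rule 1: /e/ before nasal /n/ → [ẽ]
Rule 1: /u/ before nasal /n/ → [ũ]
After rule 1: ũmẽnũnu
Rule 2: no segment meets the rule's conditions; no change.

[ũmẽnũnu]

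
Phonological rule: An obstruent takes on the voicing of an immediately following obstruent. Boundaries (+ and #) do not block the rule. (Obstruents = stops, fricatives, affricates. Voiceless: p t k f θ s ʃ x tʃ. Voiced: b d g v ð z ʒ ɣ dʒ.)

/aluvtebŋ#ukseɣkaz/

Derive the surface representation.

/v/ before /t/ (voiceless) → [f]
/ɣ/ before /k/ (voiceless) → [x]

[aluftebŋ#uksexkaz]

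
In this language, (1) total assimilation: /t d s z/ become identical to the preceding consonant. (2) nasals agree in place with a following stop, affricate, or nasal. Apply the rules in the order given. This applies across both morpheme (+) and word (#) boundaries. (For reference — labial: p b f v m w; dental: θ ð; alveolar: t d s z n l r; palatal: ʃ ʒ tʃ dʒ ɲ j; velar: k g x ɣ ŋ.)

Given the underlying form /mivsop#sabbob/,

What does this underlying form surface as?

Rule 1: /s/ after /v/ → [v] (total assimilation)
Rule 1: /s/ after /p/ → [p] (total assimilation)
After rule 1: mivvop#pabbob
Rule 2: no segment meets the rule's conditions; no change.

[mivvop#pabbob]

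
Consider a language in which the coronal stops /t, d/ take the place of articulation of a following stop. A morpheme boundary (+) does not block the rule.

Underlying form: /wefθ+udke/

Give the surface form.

/d/ before /k/ (velar) → [g]

[wefθ+ugke]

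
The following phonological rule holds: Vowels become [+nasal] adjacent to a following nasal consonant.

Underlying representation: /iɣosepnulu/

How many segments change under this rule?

0

No segment meets the rule's conditions.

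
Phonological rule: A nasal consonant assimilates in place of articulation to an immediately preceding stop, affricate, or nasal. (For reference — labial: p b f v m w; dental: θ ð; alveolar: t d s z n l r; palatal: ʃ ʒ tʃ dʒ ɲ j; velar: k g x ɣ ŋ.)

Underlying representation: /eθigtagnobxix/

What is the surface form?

[eθigtagŋobxix]

/n/ after /g/ (velar) → [ŋ]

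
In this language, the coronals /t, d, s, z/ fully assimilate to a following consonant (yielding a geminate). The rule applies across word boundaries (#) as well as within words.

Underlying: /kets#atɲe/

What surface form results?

[kess#aɲɲe]

/t/ before /s/ → [s] (total assimilation)
/t/ before /ɲ/ → [ɲ] (total assimilation)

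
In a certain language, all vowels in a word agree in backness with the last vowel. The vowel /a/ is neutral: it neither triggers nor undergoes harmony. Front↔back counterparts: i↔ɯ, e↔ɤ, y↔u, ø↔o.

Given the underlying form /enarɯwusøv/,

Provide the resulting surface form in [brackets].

[enariwysøv]

/ɯ/ harmonizes with /ø/ ([-back]) → [i]
/u/ harmonizes with /ø/ ([-back]) → [y]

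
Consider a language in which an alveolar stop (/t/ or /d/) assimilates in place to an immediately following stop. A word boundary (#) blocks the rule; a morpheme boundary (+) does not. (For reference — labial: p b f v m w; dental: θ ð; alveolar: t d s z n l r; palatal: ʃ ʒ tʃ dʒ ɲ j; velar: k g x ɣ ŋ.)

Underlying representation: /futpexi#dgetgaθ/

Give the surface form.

/t/ before /p/ (labial) → [p]
/d/ before /g/ (velar) → [g]
/t/ before /g/ (velar) → [k]

[fuppexi#ggekgaθ]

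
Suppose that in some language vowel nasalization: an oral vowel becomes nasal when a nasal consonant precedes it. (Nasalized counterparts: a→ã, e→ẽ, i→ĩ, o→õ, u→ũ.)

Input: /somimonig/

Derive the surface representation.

[somĩmõnĩg]

/i/ after nasal /m/ → [ĩ]
/o/ after nasal /m/ → [õ]
/i/ after nasal /n/ → [ĩ]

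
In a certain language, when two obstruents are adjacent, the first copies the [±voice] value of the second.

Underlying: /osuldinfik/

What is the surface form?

[osuldinfik]

no segment meets the rule's conditions; no change.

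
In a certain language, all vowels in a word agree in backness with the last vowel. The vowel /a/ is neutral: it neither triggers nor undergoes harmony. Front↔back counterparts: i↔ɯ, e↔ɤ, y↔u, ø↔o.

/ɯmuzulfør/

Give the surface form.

[imyzylfør]

/ɯ/ harmonizes with /ø/ ([-back]) → [i]
/u/ harmonizes with /ø/ ([-back]) → [y]
/u/ harmonizes with /ø/ ([-back]) → [y]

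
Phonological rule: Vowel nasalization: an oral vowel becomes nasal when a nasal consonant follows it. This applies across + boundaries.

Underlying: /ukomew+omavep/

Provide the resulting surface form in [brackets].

[ukõmew+õmavep]

/o/ before nasal /m/ → [õ]
/o/ before nasal /m/ → [õ]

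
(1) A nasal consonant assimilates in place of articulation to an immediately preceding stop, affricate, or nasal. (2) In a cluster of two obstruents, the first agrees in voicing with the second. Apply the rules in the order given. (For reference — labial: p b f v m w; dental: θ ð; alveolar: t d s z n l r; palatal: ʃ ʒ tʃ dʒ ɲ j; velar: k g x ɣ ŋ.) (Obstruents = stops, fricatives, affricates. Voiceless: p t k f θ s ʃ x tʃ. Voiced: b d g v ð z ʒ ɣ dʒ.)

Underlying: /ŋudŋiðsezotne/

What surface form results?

Rule 1: /ŋ/ after /d/ (alveolar) → [n]
After rule 1: ŋudniðsezotne
Rule 2: /ð/ before /s/ (voiceless) → [θ]

[ŋudniθsezotne]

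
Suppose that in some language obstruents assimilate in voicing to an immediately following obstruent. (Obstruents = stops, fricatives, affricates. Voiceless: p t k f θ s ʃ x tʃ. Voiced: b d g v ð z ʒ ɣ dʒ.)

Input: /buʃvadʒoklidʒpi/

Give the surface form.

/ʃ/ before /v/ (voiced) → [ʒ]
/dʒ/ before /p/ (voiceless) → [tʃ]

[buʒvadʒoklitʃpi]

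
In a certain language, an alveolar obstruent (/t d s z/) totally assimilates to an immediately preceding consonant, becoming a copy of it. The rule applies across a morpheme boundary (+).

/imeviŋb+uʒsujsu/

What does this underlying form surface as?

/s/ after /ʒ/ → [ʒ] (total assimilation)
/s/ after /j/ → [j] (total assimilation)

[imeviŋb+uʒʒujju]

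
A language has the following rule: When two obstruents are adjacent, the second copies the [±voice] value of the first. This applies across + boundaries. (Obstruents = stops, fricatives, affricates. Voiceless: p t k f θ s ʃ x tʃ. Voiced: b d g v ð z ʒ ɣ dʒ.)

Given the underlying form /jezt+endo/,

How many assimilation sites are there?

/t/ after /z/ (voiced) → [d]
1 segment changes.

1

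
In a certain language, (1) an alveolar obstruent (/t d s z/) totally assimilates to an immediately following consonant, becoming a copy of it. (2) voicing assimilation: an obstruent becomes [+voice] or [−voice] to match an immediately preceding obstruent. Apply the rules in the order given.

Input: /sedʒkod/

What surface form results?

[sedʒgod]

Rule 1: no segment meets the rule's conditions; no change.
After rule 1: sedʒkod
Rule 2: /k/ after /dʒ/ (voiced) → [g]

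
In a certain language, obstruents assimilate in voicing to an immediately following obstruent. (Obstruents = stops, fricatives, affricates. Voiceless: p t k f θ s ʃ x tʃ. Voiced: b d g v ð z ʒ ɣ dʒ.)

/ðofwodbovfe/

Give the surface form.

/v/ before /f/ (voiceless) → [f]

[ðofwodboffe]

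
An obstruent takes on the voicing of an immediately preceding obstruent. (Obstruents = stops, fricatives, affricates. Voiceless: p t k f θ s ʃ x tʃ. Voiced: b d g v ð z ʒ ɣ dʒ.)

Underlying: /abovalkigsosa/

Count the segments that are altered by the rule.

1

/s/ after /g/ (voiced) → [z]
1 segment changes.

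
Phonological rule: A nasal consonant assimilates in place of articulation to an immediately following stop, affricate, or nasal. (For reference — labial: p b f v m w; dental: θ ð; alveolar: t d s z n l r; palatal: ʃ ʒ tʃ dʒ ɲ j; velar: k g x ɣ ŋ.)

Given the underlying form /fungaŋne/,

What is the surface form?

/n/ before /g/ (velar) → [ŋ]
/ŋ/ before /n/ (alveolar) → [n]

[fuŋganne]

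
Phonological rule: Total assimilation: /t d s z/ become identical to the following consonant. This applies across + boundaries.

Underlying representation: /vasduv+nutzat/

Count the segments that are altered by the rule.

/s/ before /d/ → [d] (total assimilation)
/t/ before /z/ → [z] (total assimilation)
2 segments change.

2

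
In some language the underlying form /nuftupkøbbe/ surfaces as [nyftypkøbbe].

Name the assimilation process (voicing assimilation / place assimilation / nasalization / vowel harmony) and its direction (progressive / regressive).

vowel harmony, regressive

/u/→[y] /u/→[y].
Vowels agree with the last vowel, so the harmony is regressive.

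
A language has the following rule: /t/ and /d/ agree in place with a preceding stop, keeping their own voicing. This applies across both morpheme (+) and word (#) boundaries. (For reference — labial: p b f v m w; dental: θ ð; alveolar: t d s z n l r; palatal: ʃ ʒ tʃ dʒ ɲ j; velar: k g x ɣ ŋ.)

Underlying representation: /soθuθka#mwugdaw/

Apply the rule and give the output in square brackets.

/d/ after /g/ (velar) → [g]

[soθuθka#mwuggaw]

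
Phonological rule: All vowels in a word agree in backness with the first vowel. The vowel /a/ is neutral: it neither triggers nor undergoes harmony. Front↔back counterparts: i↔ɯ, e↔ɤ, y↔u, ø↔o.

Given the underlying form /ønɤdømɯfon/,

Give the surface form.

/ɤ/ harmonizes with /ø/ ([-back]) → [e]
/ɯ/ harmonizes with /ø/ ([-back]) → [i]
/o/ harmonizes with /ø/ ([-back]) → [ø]

[ønedømiføn]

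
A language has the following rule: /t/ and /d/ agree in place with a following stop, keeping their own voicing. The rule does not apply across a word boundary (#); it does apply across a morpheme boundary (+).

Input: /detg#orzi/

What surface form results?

/t/ before /g/ (velar) → [k]

[dekg#orzi]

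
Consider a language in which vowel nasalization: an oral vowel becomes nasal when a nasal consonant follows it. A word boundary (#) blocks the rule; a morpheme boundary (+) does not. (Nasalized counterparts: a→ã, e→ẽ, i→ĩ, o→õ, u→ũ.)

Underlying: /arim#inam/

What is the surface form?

/i/ before nasal /m/ → [ĩ]
/i/ before nasal /n/ → [ĩ]
/a/ before nasal /m/ → [ã]

[arĩm#ĩnãm]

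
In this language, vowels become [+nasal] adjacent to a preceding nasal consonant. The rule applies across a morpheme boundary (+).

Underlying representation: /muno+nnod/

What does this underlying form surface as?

/u/ after nasal /m/ → [ũ]
/o/ after nasal /n/ → [õ]
/o/ after nasal /n/ → [õ]

[mũnõ+nnõd]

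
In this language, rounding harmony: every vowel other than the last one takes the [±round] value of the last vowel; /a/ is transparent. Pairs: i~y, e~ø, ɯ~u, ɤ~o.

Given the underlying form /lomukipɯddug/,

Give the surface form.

[lomukypuddug]

/i/ harmonizes with /u/ ([+round]) → [y]
/ɯ/ harmonizes with /u/ ([+round]) → [u]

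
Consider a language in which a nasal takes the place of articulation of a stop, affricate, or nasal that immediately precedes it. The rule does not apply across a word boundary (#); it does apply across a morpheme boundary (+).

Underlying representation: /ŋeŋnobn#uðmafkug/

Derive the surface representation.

[ŋeŋŋobm#uðmafkug]

/n/ after /ŋ/ (velar) → [ŋ]
/n/ after /b/ (labial) → [m]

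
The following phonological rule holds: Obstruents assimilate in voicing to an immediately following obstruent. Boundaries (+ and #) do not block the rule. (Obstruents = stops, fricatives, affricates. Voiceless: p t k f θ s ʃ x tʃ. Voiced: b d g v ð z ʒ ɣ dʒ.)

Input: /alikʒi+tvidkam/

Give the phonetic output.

/k/ before /ʒ/ (voiced) → [g]
/t/ before /v/ (voiced) → [d]
/d/ before /k/ (voiceless) → [t]

[aligʒi+dvitkam]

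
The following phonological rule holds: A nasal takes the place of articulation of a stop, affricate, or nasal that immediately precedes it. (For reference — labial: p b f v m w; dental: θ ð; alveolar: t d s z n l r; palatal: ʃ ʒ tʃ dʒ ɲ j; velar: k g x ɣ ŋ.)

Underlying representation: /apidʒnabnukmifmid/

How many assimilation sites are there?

/n/ after /dʒ/ (palatal) → [ɲ]
/n/ after /b/ (labial) → [m]
/m/ after /k/ (velar) → [ŋ]
3 segments change.

3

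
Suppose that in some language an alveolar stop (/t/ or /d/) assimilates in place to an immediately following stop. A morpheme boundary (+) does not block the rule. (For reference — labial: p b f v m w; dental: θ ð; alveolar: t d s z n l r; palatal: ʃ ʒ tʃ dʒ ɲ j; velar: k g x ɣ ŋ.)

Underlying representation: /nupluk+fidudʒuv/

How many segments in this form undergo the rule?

No segment meets the rule's conditions.

0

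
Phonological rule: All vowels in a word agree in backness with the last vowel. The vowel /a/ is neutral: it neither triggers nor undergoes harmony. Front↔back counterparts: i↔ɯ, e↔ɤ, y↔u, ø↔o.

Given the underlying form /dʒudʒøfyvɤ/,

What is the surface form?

/ø/ harmonizes with /ɤ/ ([+back]) → [o]
/y/ harmonizes with /ɤ/ ([+back]) → [u]

[dʒudʒofuvɤ]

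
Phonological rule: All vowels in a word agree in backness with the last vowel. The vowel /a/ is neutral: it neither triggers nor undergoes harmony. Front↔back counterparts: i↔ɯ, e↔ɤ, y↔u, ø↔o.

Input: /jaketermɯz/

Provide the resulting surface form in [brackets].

[jakɤtɤrmɯz]

/e/ harmonizes with /ɯ/ ([+back]) → [ɤ]
/e/ harmonizes with /ɯ/ ([+back]) → [ɤ]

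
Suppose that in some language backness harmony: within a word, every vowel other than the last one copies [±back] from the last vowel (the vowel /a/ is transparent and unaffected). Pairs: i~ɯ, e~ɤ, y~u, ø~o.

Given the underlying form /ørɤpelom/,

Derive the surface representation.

[orɤpɤlom]

/ø/ harmonizes with /o/ ([+back]) → [o]
/e/ harmonizes with /o/ ([+back]) → [ɤ]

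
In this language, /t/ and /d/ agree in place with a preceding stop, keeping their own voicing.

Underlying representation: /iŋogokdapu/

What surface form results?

[iŋogokgapu]

/d/ after /k/ (velar) → [g]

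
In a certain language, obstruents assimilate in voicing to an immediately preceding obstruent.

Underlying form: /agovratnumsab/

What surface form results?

no segment meets the rule's conditions; no change.

[agovratnumsab]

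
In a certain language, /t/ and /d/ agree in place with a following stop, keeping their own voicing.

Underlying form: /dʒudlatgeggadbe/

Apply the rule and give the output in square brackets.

/t/ before /g/ (velar) → [k]
/d/ before /b/ (labial) → [b]

[dʒudlakgeggabbe]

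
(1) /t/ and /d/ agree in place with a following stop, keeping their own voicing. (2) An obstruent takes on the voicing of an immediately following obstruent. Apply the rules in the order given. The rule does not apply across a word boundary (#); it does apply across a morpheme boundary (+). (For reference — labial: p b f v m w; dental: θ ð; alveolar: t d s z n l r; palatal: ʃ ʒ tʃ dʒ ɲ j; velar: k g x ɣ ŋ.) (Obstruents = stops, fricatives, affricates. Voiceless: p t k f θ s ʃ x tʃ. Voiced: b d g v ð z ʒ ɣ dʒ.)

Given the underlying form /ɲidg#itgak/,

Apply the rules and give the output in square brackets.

Rule 1: /d/ before /g/ (velar) → [g]
Rule 1: /t/ before /g/ (velar) → [k]
After rule 1: ɲigg#ikgak
Rule 2: /k/ before /g/ (voiced) → [g]

[ɲigg#iggak]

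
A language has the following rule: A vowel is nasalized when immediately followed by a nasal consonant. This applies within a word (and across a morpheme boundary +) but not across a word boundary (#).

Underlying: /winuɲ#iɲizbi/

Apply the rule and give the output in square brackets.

[wĩnũɲ#ĩɲizbi]

/i/ before nasal /n/ → [ĩ]
/u/ before nasal /ɲ/ → [ũ]
/i/ before nasal /ɲ/ → [ĩ]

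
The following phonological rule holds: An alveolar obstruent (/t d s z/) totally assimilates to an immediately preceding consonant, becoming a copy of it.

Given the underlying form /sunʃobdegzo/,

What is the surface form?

/d/ after /b/ → [b] (total assimilation)
/z/ after /g/ → [g] (total assimilation)

[sunʃobbeggo]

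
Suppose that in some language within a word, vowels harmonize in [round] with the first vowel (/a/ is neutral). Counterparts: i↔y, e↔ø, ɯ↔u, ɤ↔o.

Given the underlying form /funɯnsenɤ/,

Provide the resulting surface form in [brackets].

[fununsøno]

/ɯ/ harmonizes with /u/ ([+round]) → [u]
/e/ harmonizes with /u/ ([+round]) → [ø]
/ɤ/ harmonizes with /u/ ([+round]) → [o]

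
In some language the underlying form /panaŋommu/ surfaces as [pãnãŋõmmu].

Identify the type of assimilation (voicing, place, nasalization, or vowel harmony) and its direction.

nasalization, regressive

/a/→[ã] /a/→[ã] /o/→[õ].
Each target copies a feature from the following segment, so the direction is regressive.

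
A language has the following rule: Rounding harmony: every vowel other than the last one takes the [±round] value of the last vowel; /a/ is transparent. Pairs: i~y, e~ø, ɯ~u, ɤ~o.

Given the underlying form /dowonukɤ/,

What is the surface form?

/o/ harmonizes with /ɤ/ ([-round]) → [ɤ]
/o/ harmonizes with /ɤ/ ([-round]) → [ɤ]
/u/ harmonizes with /ɤ/ ([-round]) → [ɯ]

[dɤwɤnɯkɤ]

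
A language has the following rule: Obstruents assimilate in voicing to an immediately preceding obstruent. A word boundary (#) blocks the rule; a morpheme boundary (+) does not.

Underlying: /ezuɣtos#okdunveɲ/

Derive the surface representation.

[ezuɣdos#oktunveɲ]

/t/ after /ɣ/ (voiced) → [d]
/d/ after /k/ (voiceless) → [t]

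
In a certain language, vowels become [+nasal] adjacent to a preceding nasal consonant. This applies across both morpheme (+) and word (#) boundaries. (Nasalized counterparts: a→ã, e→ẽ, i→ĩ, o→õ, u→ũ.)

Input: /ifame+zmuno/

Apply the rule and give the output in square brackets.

/e/ after nasal /m/ → [ẽ]
/u/ after nasal /m/ → [ũ]
/o/ after nasal /n/ → [õ]

[ifamẽ+zmũnõ]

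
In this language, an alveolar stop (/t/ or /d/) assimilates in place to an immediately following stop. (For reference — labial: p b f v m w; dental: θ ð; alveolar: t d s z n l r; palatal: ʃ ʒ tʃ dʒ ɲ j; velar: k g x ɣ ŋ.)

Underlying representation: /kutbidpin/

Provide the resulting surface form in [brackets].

/t/ before /b/ (labial) → [p]
/d/ before /p/ (labial) → [b]

[kupbibpin]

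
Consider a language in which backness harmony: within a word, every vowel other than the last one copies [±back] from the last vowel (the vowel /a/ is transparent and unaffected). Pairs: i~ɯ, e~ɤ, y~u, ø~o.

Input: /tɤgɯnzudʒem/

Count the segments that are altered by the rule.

/ɤ/ harmonizes with /e/ ([-back]) → [e]
/ɯ/ harmonizes with /e/ ([-back]) → [i]
/u/ harmonizes with /e/ ([-back]) → [y]
3 segments change.

3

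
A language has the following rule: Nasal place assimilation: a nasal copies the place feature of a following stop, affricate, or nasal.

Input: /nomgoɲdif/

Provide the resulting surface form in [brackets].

[noŋgondif]

/m/ before /g/ (velar) → [ŋ]
/ɲ/ before /d/ (alveolar) → [n]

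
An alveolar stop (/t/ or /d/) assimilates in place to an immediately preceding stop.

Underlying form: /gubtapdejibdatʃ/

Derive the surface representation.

[gubpapbejibbatʃ]

/t/ after /b/ (labial) → [p]
/d/ after /p/ (labial) → [b]
/d/ after /b/ (labial) → [b]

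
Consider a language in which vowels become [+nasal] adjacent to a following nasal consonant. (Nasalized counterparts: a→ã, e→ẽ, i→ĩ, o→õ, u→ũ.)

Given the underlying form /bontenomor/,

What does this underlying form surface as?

[bõntẽnõmor]

/o/ before nasal /n/ → [õ]
/e/ before nasal /n/ → [ẽ]
/o/ before nasal /m/ → [õ]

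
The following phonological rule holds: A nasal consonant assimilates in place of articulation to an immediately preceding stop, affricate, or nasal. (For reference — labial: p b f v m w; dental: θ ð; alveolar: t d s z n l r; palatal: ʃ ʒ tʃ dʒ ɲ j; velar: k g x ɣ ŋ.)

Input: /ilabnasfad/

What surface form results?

/n/ after /b/ (labial) → [m]

[ilabmasfad]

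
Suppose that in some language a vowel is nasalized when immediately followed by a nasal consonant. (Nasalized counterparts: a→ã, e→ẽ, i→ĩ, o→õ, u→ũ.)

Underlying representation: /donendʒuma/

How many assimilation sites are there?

/o/ before nasal /n/ → [õ]
/e/ before nasal /n/ → [ẽ]
/u/ before nasal /m/ → [ũ]
3 segments change.

3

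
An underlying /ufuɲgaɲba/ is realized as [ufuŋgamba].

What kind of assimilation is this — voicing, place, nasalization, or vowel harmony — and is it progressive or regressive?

/ɲ/→[ŋ] /ɲ/→[m].
Each target copies a feature from the following segment, so the direction is regressive.

place assimilation, regressive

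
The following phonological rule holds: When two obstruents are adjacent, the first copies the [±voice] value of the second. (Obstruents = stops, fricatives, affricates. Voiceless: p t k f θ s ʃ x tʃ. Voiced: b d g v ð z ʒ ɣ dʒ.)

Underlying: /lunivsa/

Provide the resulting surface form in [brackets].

[lunifsa]

/v/ before /s/ (voiceless) → [f]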